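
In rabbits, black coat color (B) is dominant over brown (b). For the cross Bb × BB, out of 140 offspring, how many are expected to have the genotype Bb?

Punnett square for Bb × BB:
Offspring genotypes: 2 BB, 2 Bb
Total offspring: 4
Count with target: 2
Probability: 2/4 = 1/2
Expected count = 1/2 × 140 = 70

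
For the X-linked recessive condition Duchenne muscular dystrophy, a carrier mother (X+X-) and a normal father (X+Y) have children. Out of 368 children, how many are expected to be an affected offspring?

Cross: X+X- × X+Y
Offspring: 1 X+X+, 1 X+Y, 1 X+X-, 1 X-Y
Probability of an affected offspring: 1/4
Expected count = 1/4 × 368 = 92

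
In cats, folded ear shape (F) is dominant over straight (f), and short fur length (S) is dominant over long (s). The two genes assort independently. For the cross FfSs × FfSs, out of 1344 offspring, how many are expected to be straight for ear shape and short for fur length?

Dihybrid cross FfSs × FfSs — consider each gene separately:
ear shape: Ff × Ff → 1 FF, 2 Ff, 1 ff → 3 F_ : 1 ff (out of 4)
fur length: Ss × Ss → 1 SS, 2 Ss, 1 ss → 3 S_ : 1 ss (out of 4)
Looking for: straight (ff) and short (S_)
P(straight) = 1/4, P(short) = 3/4
P(both) = 1/4 × 3/4 = 3/16
Expected count = 3/16 × 1344 = 252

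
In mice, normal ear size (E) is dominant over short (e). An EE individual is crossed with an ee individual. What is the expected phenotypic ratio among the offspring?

Punnett square for EE × ee:
Offspring genotypes: 4 Ee
normal: 4, short: 0
Ratio: all normal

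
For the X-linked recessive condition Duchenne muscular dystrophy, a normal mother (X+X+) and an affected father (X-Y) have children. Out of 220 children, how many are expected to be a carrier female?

Cross: X+X+ × X-Y
Offspring: 2 X+X-, 2 X+Y
Probability of a carrier female: 2/4 = 1/2
Expected count = 1/2 × 220 = 110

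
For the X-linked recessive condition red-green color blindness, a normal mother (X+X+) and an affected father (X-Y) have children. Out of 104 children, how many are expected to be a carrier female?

Cross: X+X+ × X-Y
Offspring: 2 X+X-, 2 X+Y
Probability of a carrier female: 2/4 = 1/2
Expected count = 1/2 × 104 = 52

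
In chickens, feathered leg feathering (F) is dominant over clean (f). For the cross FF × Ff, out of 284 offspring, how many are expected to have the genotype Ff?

Punnett square for FF × Ff:
Offspring genotypes: 2 FF, 2 Ff
Total offspring: 4
Count with target: 2
Probability: 2/4 = 1/2
Expected count = 1/2 × 284 = 142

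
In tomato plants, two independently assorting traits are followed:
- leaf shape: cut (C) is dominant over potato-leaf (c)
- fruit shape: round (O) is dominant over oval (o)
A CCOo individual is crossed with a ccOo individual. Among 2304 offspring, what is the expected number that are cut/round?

Dihybrid cross CCOo × ccOo — consider each gene separately:
leaf shape: CC × cc → 4 Cc → 4 C_ (out of 4)
fruit shape: Oo × Oo → 1 OO, 2 Oo, 1 oo → 3 O_ : 1 oo (out of 4)
Combine (counts out of 4 × 4 = 16): cut/round (C_O_) = 4×3 = 12; cut/oval (C_oo) = 4×1 = 4
Phenotype counts (out of 16): 12 cut/round, 4 cut/oval
cut/round: 12 out of 16 → fraction 3/4
Expected count = 3/4 × 2304 = 1728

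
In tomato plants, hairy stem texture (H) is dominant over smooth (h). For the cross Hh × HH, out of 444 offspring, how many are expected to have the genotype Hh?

Punnett square for Hh × HH:
Offspring genotypes: 2 HH, 2 Hh
Total offspring: 4
Count with target: 2
Probability: 2/4 = 1/2
Expected count = 1/2 × 444 = 222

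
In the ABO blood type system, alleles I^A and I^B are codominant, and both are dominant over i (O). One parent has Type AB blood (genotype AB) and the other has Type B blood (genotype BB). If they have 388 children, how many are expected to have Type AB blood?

Cross: AB × BB
Possible offspring genotypes: 2 AB, 2 BB
Blood type counts: 2 Type AB, 2 Type B
Probability of Type AB: 2/4 = 1/2
Expected count = 1/2 × 388 = 194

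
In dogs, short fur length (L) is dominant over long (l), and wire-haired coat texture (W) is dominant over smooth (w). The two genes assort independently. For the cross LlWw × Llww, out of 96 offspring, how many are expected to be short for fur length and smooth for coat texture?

Dihybrid cross LlWw × Llww — consider each gene separately:
fur length: Ll × Ll → 1 LL, 2 Ll, 1 ll → 3 L_ : 1 ll (out of 4)
coat texture: Ww × ww → 2 Ww, 2 ww → 2 W_ : 2 ww (out of 4)
Looking for: short (L_) and smooth (ww)
P(short) = 3/4, P(smooth) = 2/4
P(both) = 3/4 × 2/4 = 6/16 = 3/8
Expected count = 3/8 × 96 = 36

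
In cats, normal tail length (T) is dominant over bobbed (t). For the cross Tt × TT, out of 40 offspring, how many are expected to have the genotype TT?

Punnett square for Tt × TT:
Offspring genotypes: 2 TT, 2 Tt
Total offspring: 4
Count with target: 2
Probability: 2/4 = 1/2
Expected count = 1/2 × 40 = 20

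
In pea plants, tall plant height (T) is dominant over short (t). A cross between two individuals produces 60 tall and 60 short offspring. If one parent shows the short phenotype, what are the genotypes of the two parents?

Observed offspring: 60 tall, 60 short
The observed ratio simplifies to 1:1. One parent shows short, so its genotype must be tt. A 1:1 offspring split requires the other parent to be heterozygous (Tt).
Parent genotypes: tt × Tt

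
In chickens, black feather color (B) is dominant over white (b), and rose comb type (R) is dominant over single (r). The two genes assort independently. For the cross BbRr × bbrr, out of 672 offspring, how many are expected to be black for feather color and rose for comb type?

Dihybrid cross BbRr × bbrr — consider each gene separately:
feather color: Bb × bb → 2 Bb, 2 bb → 2 B_ : 2 bb (out of 4)
comb type: Rr × rr → 2 Rr, 2 rr → 2 R_ : 2 rr (out of 4)
Looking for: black (B_) and rose (R_)
P(black) = 2/4, P(rose) = 2/4
P(both) = 2/4 × 2/4 = 4/16 = 1/4
Expected count = 1/4 × 672 = 168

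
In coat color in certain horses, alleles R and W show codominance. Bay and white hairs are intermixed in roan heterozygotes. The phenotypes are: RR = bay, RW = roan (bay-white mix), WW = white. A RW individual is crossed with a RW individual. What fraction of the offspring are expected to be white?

Punnett square for RW × RW:
Offspring genotypes: 1 RR, 2 RW, 1 WW
Phenotype counts: 1 bay, 2 roan (bay-white mix), 1 white
white: 1 out of 4
Probability: 1/4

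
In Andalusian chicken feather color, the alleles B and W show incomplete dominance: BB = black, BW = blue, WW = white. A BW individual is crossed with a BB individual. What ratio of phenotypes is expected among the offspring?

Punnett square for BW × BB:
Offspring genotypes: 2 BB, 2 BW
Phenotype counts: 2 black, 2 blue
Ratio: 1 black : 1 blue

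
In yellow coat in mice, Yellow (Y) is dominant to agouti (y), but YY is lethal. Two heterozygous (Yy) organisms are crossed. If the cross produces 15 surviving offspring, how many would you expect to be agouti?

Cross: Yy × Yy
Punnett square offspring (before lethality): 1 YY, 2 Yy, 1 yy
The YY genotype is lethal (embryos die); surviving offspring: 2 Yy, 1 yy
agouti: 1 out of 3 → fraction 1/3
Expected count = 1/3 × 15 = 5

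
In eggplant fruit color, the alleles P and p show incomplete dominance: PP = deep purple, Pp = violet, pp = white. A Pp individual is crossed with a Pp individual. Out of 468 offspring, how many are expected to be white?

Punnett square for Pp × Pp:
Offspring genotypes: 1 PP, 2 Pp, 1 pp
Phenotype counts: 1 deep purple, 2 violet, 1 white
white: 1 out of 4 → fraction 1/4
Expected count = 1/4 × 468 = 117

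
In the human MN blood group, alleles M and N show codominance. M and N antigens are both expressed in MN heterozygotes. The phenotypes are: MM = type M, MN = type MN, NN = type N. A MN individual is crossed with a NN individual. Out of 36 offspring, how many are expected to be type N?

Punnett square for MN × NN:
Offspring genotypes: 2 MN, 2 NN
Phenotype counts: 2 type MN, 2 type N
type N: 2 out of 4 → fraction 1/2
Expected count = 1/2 × 36 = 18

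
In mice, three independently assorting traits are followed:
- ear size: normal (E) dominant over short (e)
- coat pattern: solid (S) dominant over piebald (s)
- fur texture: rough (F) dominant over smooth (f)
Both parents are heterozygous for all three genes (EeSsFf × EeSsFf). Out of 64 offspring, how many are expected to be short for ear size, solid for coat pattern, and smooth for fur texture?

Trihybrid cross: EeSsFf × EeSsFf
Each trait segregates independently with a 3:1 phenotypic ratio, so each gene contributes 3/4 (dominant) or 1/4 (recessive).
Target: short (ear size), solid (coat pattern), smooth (fur texture)
Probability = product of independent per-trait probabilities
= 1/4 × 3/4 × 1/4 = 3/64
Expected count = 3/64 × 64 = 3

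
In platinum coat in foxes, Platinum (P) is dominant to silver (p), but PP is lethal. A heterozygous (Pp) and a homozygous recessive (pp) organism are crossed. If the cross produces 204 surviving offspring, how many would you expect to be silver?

Cross: Pp × pp
Punnett square offspring (before lethality): 2 Pp, 2 pp
No PP offspring are produced in this cross.
silver: 2 out of 4 → fraction 1/2
Expected count = 1/2 × 204 = 102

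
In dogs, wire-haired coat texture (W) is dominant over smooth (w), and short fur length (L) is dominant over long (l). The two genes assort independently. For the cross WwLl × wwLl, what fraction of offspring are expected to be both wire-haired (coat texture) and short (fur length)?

Dihybrid cross WwLl × wwLl — consider each gene separately:
coat texture: Ww × ww → 2 Ww, 2 ww → 2 W_ : 2 ww (out of 4)
fur length: Ll × Ll → 1 LL, 2 Ll, 1 ll → 3 L_ : 1 ll (out of 4)
Looking for: wire-haired (W_) and short (L_)
P(wire-haired) = 2/4, P(short) = 3/4
P(both) = 2/4 × 3/4 = 6/16 = 3/8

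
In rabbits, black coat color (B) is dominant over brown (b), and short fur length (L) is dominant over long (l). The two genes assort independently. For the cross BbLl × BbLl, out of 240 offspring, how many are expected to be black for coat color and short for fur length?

Dihybrid cross BbLl × BbLl — consider each gene separately:
coat color: Bb × Bb → 1 BB, 2 Bb, 1 bb → 3 B_ : 1 bb (out of 4)
fur length: Ll × Ll → 1 LL, 2 Ll, 1 ll → 3 L_ : 1 ll (out of 4)
Looking for: black (B_) and short (L_)
P(black) = 3/4, P(short) = 3/4
P(both) = 3/4 × 3/4 = 9/16
Expected count = 9/16 × 240 = 135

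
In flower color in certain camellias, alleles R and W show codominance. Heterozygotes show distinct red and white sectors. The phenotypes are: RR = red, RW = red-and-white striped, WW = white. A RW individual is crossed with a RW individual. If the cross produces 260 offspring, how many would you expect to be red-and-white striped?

Punnett square for RW × RW:
Offspring genotypes: 1 RR, 2 RW, 1 WW
Phenotype counts: 1 red, 2 red-and-white striped, 1 white
red-and-white striped: 2 out of 4 → fraction 1/2
Expected count = 1/2 × 260 = 130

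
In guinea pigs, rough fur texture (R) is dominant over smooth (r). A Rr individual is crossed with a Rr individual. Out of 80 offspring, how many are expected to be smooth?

Punnett square for Rr × Rr:
Offspring genotypes: 1 RR, 2 Rr, 1 rr
rough: 3, smooth: 1
smooth: 1 out of 4 → fraction 1/4
Expected count = 1/4 × 80 = 20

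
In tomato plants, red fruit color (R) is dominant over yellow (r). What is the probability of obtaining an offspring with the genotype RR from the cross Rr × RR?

Punnett square for Rr × RR:
Offspring genotypes: 2 RR, 2 Rr
Total offspring: 4
Count with target: 2
Probability: 2/4 = 1/2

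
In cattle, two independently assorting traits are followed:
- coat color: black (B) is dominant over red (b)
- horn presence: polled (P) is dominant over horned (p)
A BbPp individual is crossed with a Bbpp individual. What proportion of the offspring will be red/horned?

Dihybrid cross BbPp × Bbpp — consider each gene separately:
coat color: Bb × Bb → 1 BB, 2 Bb, 1 bb → 3 B_ : 1 bb (out of 4)
horn presence: Pp × pp → 2 Pp, 2 pp → 2 P_ : 2 pp (out of 4)
Combine (counts out of 4 × 4 = 16): black/polled (B_P_) = 3×2 = 6; black/horned (B_pp) = 3×2 = 6; red/polled (bbP_) = 1×2 = 2; red/horned (bbpp) = 1×2 = 2
Phenotype counts (out of 16): 6 black/polled, 6 black/horned, 2 red/polled, 2 red/horned
red/horned: 2 out of 16
Probability: 2/16 = 1/8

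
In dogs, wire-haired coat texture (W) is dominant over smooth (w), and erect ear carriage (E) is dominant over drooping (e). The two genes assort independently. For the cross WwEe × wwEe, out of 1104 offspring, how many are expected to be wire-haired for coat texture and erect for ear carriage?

Dihybrid cross WwEe × wwEe — consider each gene separately:
coat texture: Ww × ww → 2 Ww, 2 ww → 2 W_ : 2 ww (out of 4)
ear carriage: Ee × Ee → 1 EE, 2 Ee, 1 ee → 3 E_ : 1 ee (out of 4)
Looking for: wire-haired (W_) and erect (E_)
P(wire-haired) = 2/4, P(erect) = 3/4
P(both) = 2/4 × 3/4 = 6/16 = 3/8
Expected count = 3/8 × 1104 = 414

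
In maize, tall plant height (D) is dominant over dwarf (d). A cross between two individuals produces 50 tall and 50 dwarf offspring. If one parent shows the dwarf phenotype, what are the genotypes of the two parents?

Observed offspring: 50 tall, 50 dwarf
The observed ratio simplifies to 1:1. One parent shows dwarf, so its genotype must be dd. A 1:1 offspring split requires the other parent to be heterozygous (Dd).
Parent genotypes: dd × Dd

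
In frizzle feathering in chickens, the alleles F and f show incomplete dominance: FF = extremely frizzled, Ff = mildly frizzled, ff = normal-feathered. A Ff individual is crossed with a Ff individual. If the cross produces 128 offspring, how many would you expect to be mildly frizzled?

Punnett square for Ff × Ff:
Offspring genotypes: 1 FF, 2 Ff, 1 ff
Phenotype counts: 1 extremely frizzled, 2 mildly frizzled, 1 normal-feathered
mildly frizzled: 2 out of 4 → fraction 1/2
Expected count = 1/2 × 128 = 64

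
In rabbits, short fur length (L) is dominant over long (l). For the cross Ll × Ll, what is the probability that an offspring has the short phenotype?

Punnett square for Ll × Ll:
Offspring genotypes: 1 LL, 2 Ll, 1 ll
Total offspring: 4
Count with target: 3
Probability: 3/4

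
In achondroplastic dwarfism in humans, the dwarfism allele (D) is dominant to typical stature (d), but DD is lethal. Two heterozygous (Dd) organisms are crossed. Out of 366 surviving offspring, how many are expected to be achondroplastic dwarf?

Cross: Dd × Dd
Punnett square offspring (before lethality): 1 DD, 2 Dd, 1 dd
The DD genotype is lethal (embryos die); surviving offspring: 2 Dd, 1 dd
achondroplastic dwarf: 2 out of 3 → fraction 2/3
Expected count = 2/3 × 366 = 244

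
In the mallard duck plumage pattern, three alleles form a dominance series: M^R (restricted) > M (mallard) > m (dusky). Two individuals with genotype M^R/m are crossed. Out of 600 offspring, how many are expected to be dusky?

Cross: M^R/m × M^R/m
Allele dominance: M^R > M > m
Offspring genotypes: 1 M^R/M^R, 2 M^R/m, 1 m/m
Phenotype counts: 3 restricted, 1 dusky
dusky: 1 out of 4 → fraction 1/4
Expected count = 1/4 × 600 = 150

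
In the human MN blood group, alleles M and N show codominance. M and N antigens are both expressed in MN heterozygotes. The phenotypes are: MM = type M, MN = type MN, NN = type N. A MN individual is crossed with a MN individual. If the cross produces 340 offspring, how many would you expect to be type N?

Punnett square for MN × MN:
Offspring genotypes: 1 MM, 2 MN, 1 NN
Phenotype counts: 1 type M, 2 type MN, 1 type N
type N: 1 out of 4 → fraction 1/4
Expected count = 1/4 × 340 = 85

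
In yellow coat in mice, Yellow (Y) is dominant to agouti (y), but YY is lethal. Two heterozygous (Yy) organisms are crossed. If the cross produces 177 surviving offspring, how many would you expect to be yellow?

Cross: Yy × Yy
Punnett square offspring (before lethality): 1 YY, 2 Yy, 1 yy
The YY genotype is lethal (embryos die); surviving offspring: 2 Yy, 1 yy
yellow: 2 out of 3 → fraction 2/3
Expected count = 2/3 × 177 = 118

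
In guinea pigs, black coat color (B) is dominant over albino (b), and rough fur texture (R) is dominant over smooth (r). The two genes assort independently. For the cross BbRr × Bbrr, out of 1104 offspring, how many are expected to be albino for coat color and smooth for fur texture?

Dihybrid cross BbRr × Bbrr — consider each gene separately:
coat color: Bb × Bb → 1 BB, 2 Bb, 1 bb → 3 B_ : 1 bb (out of 4)
fur texture: Rr × rr → 2 Rr, 2 rr → 2 R_ : 2 rr (out of 4)
Looking for: albino (bb) and smooth (rr)
P(albino) = 1/4, P(smooth) = 2/4
P(both) = 1/4 × 2/4 = 2/16 = 1/8
Expected count = 1/8 × 1104 = 138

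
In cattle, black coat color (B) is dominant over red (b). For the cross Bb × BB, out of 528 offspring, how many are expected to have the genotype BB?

Punnett square for Bb × BB:
Offspring genotypes: 2 BB, 2 Bb
Total offspring: 4
Count with target: 2
Probability: 2/4 = 1/2
Expected count = 1/2 × 528 = 264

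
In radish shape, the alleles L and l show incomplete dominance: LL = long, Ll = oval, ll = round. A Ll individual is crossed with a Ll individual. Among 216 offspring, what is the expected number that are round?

Punnett square for Ll × Ll:
Offspring genotypes: 1 LL, 2 Ll, 1 ll
Phenotype counts: 1 long, 2 oval, 1 round
round: 1 out of 4 → fraction 1/4
Expected count = 1/4 × 216 = 54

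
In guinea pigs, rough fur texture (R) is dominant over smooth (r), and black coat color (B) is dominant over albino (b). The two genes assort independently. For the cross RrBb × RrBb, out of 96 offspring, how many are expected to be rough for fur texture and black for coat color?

Dihybrid cross RrBb × RrBb — consider each gene separately:
fur texture: Rr × Rr → 1 RR, 2 Rr, 1 rr → 3 R_ : 1 rr (out of 4)
coat color: Bb × Bb → 1 BB, 2 Bb, 1 bb → 3 B_ : 1 bb (out of 4)
Looking for: rough (R_) and black (B_)
P(rough) = 3/4, P(black) = 3/4
P(both) = 3/4 × 3/4 = 9/16
Expected count = 9/16 × 96 = 54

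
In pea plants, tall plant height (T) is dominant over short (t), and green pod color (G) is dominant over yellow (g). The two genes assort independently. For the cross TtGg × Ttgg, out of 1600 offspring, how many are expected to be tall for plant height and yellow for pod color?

Dihybrid cross TtGg × Ttgg — consider each gene separately:
plant height: Tt × Tt → 1 TT, 2 Tt, 1 tt → 3 T_ : 1 tt (out of 4)
pod color: Gg × gg → 2 Gg, 2 gg → 2 G_ : 2 gg (out of 4)
Looking for: tall (T_) and yellow (gg)
P(tall) = 3/4, P(yellow) = 2/4
P(both) = 3/4 × 2/4 = 6/16 = 3/8
Expected count = 3/8 × 1600 = 600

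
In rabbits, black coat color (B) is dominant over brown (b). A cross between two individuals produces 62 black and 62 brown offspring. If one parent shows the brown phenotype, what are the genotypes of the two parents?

Observed offspring: 62 black, 62 brown
The observed ratio simplifies to 1:1. One parent shows brown, so its genotype must be bb. A 1:1 offspring split requires the other parent to be heterozygous (Bb).
Parent genotypes: bb × Bb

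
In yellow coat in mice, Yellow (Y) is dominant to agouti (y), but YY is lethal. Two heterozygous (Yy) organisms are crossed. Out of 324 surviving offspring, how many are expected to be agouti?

Cross: Yy × Yy
Punnett square offspring (before lethality): 1 YY, 2 Yy, 1 yy
The YY genotype is lethal (embryos die); surviving offspring: 2 Yy, 1 yy
agouti: 1 out of 3 → fraction 1/3
Expected count = 1/3 × 324 = 108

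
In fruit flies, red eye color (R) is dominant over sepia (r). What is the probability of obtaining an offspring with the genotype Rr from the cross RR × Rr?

Punnett square for RR × Rr:
Offspring genotypes: 2 RR, 2 Rr
Total offspring: 4
Count with target: 2
Probability: 2/4 = 1/2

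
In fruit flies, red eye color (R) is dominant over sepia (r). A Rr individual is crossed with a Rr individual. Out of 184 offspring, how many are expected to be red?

Punnett square for Rr × Rr:
Offspring genotypes: 1 RR, 2 Rr, 1 rr
red: 3, sepia: 1
red: 3 out of 4 → fraction 3/4
Expected count = 3/4 × 184 = 138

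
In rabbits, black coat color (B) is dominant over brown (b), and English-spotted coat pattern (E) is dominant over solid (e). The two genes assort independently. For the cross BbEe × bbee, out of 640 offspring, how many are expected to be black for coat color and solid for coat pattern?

Dihybrid cross BbEe × bbee — consider each gene separately:
coat color: Bb × bb → 2 Bb, 2 bb → 2 B_ : 2 bb (out of 4)
coat pattern: Ee × ee → 2 Ee, 2 ee → 2 E_ : 2 ee (out of 4)
Looking for: black (B_) and solid (ee)
P(black) = 2/4, P(solid) = 2/4
P(both) = 2/4 × 2/4 = 4/16 = 1/4
Expected count = 1/4 × 640 = 160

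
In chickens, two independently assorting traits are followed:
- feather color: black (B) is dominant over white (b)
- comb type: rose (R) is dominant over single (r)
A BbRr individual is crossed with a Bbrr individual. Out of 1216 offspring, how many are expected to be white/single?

Dihybrid cross BbRr × Bbrr — consider each gene separately:
feather color: Bb × Bb → 1 BB, 2 Bb, 1 bb → 3 B_ : 1 bb (out of 4)
comb type: Rr × rr → 2 Rr, 2 rr → 2 R_ : 2 rr (out of 4)
Combine (counts out of 4 × 4 = 16): black/rose (B_R_) = 3×2 = 6; black/single (B_rr) = 3×2 = 6; white/rose (bbR_) = 1×2 = 2; white/single (bbrr) = 1×2 = 2
Phenotype counts (out of 16): 6 black/rose, 6 black/single, 2 white/rose, 2 white/single
white/single: 2 out of 16 → fraction 1/8
Expected count = 1/8 × 1216 = 152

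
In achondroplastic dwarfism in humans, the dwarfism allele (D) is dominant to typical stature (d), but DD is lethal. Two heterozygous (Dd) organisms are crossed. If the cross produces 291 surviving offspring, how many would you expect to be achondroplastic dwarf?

Cross: Dd × Dd
Punnett square offspring (before lethality): 1 DD, 2 Dd, 1 dd
The DD genotype is lethal (embryos die); surviving offspring: 2 Dd, 1 dd
achondroplastic dwarf: 2 out of 3 → fraction 2/3
Expected count = 2/3 × 291 = 194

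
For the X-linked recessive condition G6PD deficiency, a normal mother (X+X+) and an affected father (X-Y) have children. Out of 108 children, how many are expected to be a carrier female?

Cross: X+X+ × X-Y
Offspring: 2 X+X-, 2 X+Y
Probability of a carrier female: 2/4 = 1/2
Expected count = 1/2 × 108 = 54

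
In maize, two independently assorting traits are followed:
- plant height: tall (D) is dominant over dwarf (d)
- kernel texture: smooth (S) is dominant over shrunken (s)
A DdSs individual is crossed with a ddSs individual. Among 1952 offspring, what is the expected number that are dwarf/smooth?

Dihybrid cross DdSs × ddSs — consider each gene separately:
plant height: Dd × dd → 2 Dd, 2 dd → 2 D_ : 2 dd (out of 4)
kernel texture: Ss × Ss → 1 SS, 2 Ss, 1 ss → 3 S_ : 1 ss (out of 4)
Combine (counts out of 4 × 4 = 16): tall/smooth (D_S_) = 2×3 = 6; tall/shrunken (D_ss) = 2×1 = 2; dwarf/smooth (ddS_) = 2×3 = 6; dwarf/shrunken (ddss) = 2×1 = 2
Phenotype counts (out of 16): 6 tall/smooth, 2 tall/shrunken, 6 dwarf/smooth, 2 dwarf/shrunken
dwarf/smooth: 6 out of 16 → fraction 3/8
Expected count = 3/8 × 1952 = 732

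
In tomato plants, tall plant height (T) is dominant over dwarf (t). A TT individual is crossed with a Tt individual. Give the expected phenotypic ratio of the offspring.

Punnett square for TT × Tt:
Offspring genotypes: 2 TT, 2 Tt
tall: 4, dwarf: 0
Ratio: all tall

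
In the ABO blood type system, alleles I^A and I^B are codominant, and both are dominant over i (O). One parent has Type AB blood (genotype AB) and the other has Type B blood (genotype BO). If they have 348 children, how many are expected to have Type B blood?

Cross: AB × BO
Possible offspring genotypes: 1 AB, 1 AO, 1 BB, 1 BO
Blood type counts: 1 Type AB, 1 Type A, 2 Type B
Probability of Type B: 2/4 = 1/2
Expected count = 1/2 × 348 = 174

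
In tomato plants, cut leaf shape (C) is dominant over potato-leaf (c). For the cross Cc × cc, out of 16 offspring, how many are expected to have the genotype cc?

Punnett square for Cc × cc:
Offspring genotypes: 2 Cc, 2 cc
Total offspring: 4
Count with target: 2
Probability: 2/4 = 1/2
Expected count = 1/2 × 16 = 8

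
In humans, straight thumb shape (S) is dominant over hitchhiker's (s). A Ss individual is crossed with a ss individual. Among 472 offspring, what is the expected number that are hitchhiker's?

Punnett square for Ss × ss:
Offspring genotypes: 2 Ss, 2 ss
straight: 2, hitchhiker's: 2
hitchhiker's: 2 out of 4 → fraction 1/2
Expected count = 1/2 × 472 = 236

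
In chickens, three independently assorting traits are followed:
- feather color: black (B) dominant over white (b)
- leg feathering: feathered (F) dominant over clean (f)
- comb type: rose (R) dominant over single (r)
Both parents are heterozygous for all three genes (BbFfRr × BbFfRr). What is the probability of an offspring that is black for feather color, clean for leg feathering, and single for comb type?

Trihybrid cross: BbFfRr × BbFfRr
Each trait segregates independently with a 3:1 phenotypic ratio, so each gene contributes 3/4 (dominant) or 1/4 (recessive).
Target: black (feather color), clean (leg feathering), single (comb type)
Probability = product of independent per-trait probabilities
= 3/4 × 1/4 × 1/4 = 3/64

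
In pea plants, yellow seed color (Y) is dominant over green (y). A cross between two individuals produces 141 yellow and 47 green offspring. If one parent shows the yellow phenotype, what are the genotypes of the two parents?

Observed offspring: 141 yellow, 47 green
The observed ratio simplifies to 3:1. Green (yy) offspring appear, so each parent must contribute one y allele. The parent stated to show yellow carries Y, so it is Yy. The other parent is then either Yy or yy: Yy × yy would give a 1:1 split, whereas Yy × Yy gives 3:1 — matching the data. So both parents are heterozygous (Yy × Yy).
Parent genotypes: Yy × Yy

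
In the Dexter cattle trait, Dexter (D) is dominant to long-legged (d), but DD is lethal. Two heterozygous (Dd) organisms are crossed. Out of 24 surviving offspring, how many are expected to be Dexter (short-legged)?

Cross: Dd × Dd
Punnett square offspring (before lethality): 1 DD, 2 Dd, 1 dd
The DD genotype is lethal (embryos die); surviving offspring: 2 Dd, 1 dd
Dexter (short-legged): 2 out of 3 → fraction 2/3
Expected count = 2/3 × 24 = 16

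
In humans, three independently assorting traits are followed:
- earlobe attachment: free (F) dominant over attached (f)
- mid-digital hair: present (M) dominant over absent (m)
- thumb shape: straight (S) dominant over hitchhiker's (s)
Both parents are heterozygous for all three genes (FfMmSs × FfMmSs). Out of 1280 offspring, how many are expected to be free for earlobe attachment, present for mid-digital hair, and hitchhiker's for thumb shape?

Trihybrid cross: FfMmSs × FfMmSs
Each trait segregates independently with a 3:1 phenotypic ratio, so each gene contributes 3/4 (dominant) or 1/4 (recessive).
Target: free (earlobe attachment), present (mid-digital hair), hitchhiker's (thumb shape)
Probability = product of independent per-trait probabilities
= 3/4 × 3/4 × 1/4 = 9/64
Expected count = 9/64 × 1280 = 180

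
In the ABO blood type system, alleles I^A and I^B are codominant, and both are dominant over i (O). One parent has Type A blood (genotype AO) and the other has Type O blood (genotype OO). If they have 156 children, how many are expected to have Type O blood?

Cross: AO × OO
Possible offspring genotypes: 2 AO, 2 OO
Blood type counts: 2 Type A, 2 Type O
Probability of Type O: 2/4 = 1/2
Expected count = 1/2 × 156 = 78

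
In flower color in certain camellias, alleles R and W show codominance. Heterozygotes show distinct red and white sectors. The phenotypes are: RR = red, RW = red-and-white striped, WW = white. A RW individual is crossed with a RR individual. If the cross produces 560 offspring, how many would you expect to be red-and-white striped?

Punnett square for RW × RR:
Offspring genotypes: 2 RR, 2 RW
Phenotype counts: 2 red, 2 red-and-white striped
red-and-white striped: 2 out of 4 → fraction 1/2
Expected count = 1/2 × 560 = 280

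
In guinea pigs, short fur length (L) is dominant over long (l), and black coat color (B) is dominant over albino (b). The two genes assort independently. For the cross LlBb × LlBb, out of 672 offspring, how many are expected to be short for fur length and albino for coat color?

Dihybrid cross LlBb × LlBb — consider each gene separately:
fur length: Ll × Ll → 1 LL, 2 Ll, 1 ll → 3 L_ : 1 ll (out of 4)
coat color: Bb × Bb → 1 BB, 2 Bb, 1 bb → 3 B_ : 1 bb (out of 4)
Looking for: short (L_) and albino (bb)
P(short) = 3/4, P(albino) = 1/4
P(both) = 3/4 × 1/4 = 3/16
Expected count = 3/16 × 672 = 126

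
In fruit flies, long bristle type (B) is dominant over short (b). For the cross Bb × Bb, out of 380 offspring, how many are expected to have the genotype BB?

Punnett square for Bb × Bb:
Offspring genotypes: 1 BB, 2 Bb, 1 bb
Total offspring: 4
Count with target: 1
Probability: 1/4
Expected count = 1/4 × 380 = 95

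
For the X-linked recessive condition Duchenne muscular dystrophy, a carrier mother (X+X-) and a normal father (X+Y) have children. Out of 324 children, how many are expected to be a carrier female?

Cross: X+X- × X+Y
Offspring: 1 X+X+, 1 X+Y, 1 X+X-, 1 X-Y
Probability of a carrier female: 1/4
Expected count = 1/4 × 324 = 81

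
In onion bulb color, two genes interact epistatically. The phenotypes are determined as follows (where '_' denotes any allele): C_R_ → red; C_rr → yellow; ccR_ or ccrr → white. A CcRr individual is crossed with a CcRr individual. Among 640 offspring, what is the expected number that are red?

Cross: CcRr × CcRr — consider each gene separately:
C gene: Cc × Cc → 1 CC, 2 Cc, 1 cc → 3 C_ : 1 cc (out of 4)
R gene: Rr × Rr → 1 RR, 2 Rr, 1 rr → 3 R_ : 1 rr (out of 4)
Genotype classes (out of 4 × 4 = 16): C_R_ = 3×3 = 9; C_rr = 3×1 = 3; ccR_ = 1×3 = 3; ccrr = 1×1 = 1
Apply the phenotype rules: C_R_ (9) → red; C_rr (3) → yellow; ccR_ (3) + ccrr (1) → white
Phenotype counts (out of 16): 9 red, 3 yellow, 4 white
red: 9 out of 16 → fraction 9/16
Expected count = 9/16 × 640 = 360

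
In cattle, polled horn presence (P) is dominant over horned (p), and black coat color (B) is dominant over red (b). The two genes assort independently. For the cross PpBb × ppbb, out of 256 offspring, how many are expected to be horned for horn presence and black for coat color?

Dihybrid cross PpBb × ppbb — consider each gene separately:
horn presence: Pp × pp → 2 Pp, 2 pp → 2 P_ : 2 pp (out of 4)
coat color: Bb × bb → 2 Bb, 2 bb → 2 B_ : 2 bb (out of 4)
Looking for: horned (pp) and black (B_)
P(horned) = 2/4, P(black) = 2/4
P(both) = 2/4 × 2/4 = 4/16 = 1/4
Expected count = 1/4 × 256 = 64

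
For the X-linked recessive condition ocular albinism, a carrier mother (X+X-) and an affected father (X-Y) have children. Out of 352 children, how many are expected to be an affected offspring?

Cross: X+X- × X-Y
Offspring: 1 X+X-, 1 X+Y, 1 X-X-, 1 X-Y
Probability of an affected offspring: 2/4 = 1/2
Expected count = 1/2 × 352 = 176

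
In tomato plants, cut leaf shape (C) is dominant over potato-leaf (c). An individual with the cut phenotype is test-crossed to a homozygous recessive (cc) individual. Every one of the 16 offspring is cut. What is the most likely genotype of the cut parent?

Test cross: ? × cc
All offspring are cut.
If the unknown parent were heterozygous (Cc), about half of 16 offspring would be potato-leaf; none are. The unknown parent is most likely homozygous dominant (CC).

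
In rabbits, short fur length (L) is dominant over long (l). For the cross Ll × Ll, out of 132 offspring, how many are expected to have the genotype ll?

Punnett square for Ll × Ll:
Offspring genotypes: 1 LL, 2 Ll, 1 ll
Total offspring: 4
Count with target: 1
Probability: 1/4
Expected count = 1/4 × 132 = 33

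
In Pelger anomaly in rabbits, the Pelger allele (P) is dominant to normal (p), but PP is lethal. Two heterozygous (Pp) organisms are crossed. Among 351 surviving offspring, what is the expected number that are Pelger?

Cross: Pp × Pp
Punnett square offspring (before lethality): 1 PP, 2 Pp, 1 pp
The PP genotype is lethal (embryos die); surviving offspring: 2 Pp, 1 pp
Pelger: 2 out of 3 → fraction 2/3
Expected count = 2/3 × 351 = 234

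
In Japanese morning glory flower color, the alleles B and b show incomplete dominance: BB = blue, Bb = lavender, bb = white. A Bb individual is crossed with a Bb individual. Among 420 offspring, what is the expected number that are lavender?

Punnett square for Bb × Bb:
Offspring genotypes: 1 BB, 2 Bb, 1 bb
Phenotype counts: 1 blue, 2 lavender, 1 white
lavender: 2 out of 4 → fraction 1/2
Expected count = 1/2 × 420 = 210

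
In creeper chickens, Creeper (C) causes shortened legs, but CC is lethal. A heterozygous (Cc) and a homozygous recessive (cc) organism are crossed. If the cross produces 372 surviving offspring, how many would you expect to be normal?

Cross: Cc × cc
Punnett square offspring (before lethality): 2 Cc, 2 cc
No CC offspring are produced in this cross.
normal: 2 out of 4 → fraction 1/2
Expected count = 1/2 × 372 = 186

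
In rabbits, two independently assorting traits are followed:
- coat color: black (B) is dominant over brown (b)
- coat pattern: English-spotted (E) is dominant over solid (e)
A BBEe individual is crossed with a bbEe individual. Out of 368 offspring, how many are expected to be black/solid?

Dihybrid cross BBEe × bbEe — consider each gene separately:
coat color: BB × bb → 4 Bb → 4 B_ (out of 4)
coat pattern: Ee × Ee → 1 EE, 2 Ee, 1 ee → 3 E_ : 1 ee (out of 4)
Combine (counts out of 4 × 4 = 16): black/English-spotted (B_E_) = 4×3 = 12; black/solid (B_ee) = 4×1 = 4
Phenotype counts (out of 16): 12 black/English-spotted, 4 black/solid
black/solid: 4 out of 16 → fraction 1/4
Expected count = 1/4 × 368 = 92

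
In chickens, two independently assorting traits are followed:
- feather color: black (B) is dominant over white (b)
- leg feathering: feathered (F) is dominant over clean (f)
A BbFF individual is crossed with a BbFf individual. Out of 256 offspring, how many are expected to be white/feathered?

Dihybrid cross BbFF × BbFf — consider each gene separately:
feather color: Bb × Bb → 1 BB, 2 Bb, 1 bb → 3 B_ : 1 bb (out of 4)
leg feathering: FF × Ff → 2 FF, 2 Ff → 4 F_ (out of 4)
Combine (counts out of 4 × 4 = 16): black/feathered (B_F_) = 3×4 = 12; white/feathered (bbF_) = 1×4 = 4
Phenotype counts (out of 16): 12 black/feathered, 4 white/feathered
white/feathered: 4 out of 16 → fraction 1/4
Expected count = 1/4 × 256 = 64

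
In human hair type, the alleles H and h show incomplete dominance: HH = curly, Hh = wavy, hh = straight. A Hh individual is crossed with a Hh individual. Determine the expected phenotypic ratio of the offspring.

Punnett square for Hh × Hh:
Offspring genotypes: 1 HH, 2 Hh, 1 hh
Phenotype counts: 1 curly, 2 wavy, 1 straight
Ratio: 1 curly : 2 wavy : 1 straight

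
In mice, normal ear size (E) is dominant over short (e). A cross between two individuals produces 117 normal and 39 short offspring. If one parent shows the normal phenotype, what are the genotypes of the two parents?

Observed offspring: 117 normal, 39 short
The observed ratio simplifies to 3:1. Short (ee) offspring appear, so each parent must contribute one e allele. The parent stated to show normal carries E, so it is Ee. The other parent is then either Ee or ee: Ee × ee would give a 1:1 split, whereas Ee × Ee gives 3:1 — matching the data. So both parents are heterozygous (Ee × Ee).
Parent genotypes: Ee × Ee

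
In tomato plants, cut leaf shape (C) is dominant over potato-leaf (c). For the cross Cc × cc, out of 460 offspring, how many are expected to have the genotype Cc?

Punnett square for Cc × cc:
Offspring genotypes: 2 Cc, 2 cc
Total offspring: 4
Count with target: 2
Probability: 2/4 = 1/2
Expected count = 1/2 × 460 = 230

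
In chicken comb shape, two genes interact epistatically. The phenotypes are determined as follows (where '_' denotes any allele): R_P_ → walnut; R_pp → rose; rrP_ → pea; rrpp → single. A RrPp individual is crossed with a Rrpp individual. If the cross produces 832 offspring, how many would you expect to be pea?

Cross: RrPp × Rrpp — consider each gene separately:
R gene: Rr × Rr → 1 RR, 2 Rr, 1 rr → 3 R_ : 1 rr (out of 4)
P gene: Pp × pp → 2 Pp, 2 pp → 2 P_ : 2 pp (out of 4)
Genotype classes (out of 4 × 4 = 16): R_P_ = 3×2 = 6; R_pp = 3×2 = 6; rrP_ = 1×2 = 2; rrpp = 1×2 = 2
Apply the phenotype rules: R_P_ (6) → walnut; R_pp (6) → rose; rrP_ (2) → pea; rrpp (2) → single
Phenotype counts (out of 16): 6 walnut, 6 rose, 2 pea, 2 single
pea: 2 out of 16 → fraction 1/8
Expected count = 1/8 × 832 = 104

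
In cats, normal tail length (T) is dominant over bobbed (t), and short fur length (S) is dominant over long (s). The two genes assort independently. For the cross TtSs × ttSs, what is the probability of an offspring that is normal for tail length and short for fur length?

Dihybrid cross TtSs × ttSs — consider each gene separately:
tail length: Tt × tt → 2 Tt, 2 tt → 2 T_ : 2 tt (out of 4)
fur length: Ss × Ss → 1 SS, 2 Ss, 1 ss → 3 S_ : 1 ss (out of 4)
Looking for: normal (T_) and short (S_)
P(normal) = 2/4, P(short) = 3/4
P(both) = 2/4 × 3/4 = 6/16 = 3/8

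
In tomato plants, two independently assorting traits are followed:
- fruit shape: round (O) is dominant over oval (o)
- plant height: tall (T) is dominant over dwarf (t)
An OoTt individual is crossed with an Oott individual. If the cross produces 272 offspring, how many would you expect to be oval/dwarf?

Dihybrid cross OoTt × Oott — consider each gene separately:
fruit shape: Oo × Oo → 1 OO, 2 Oo, 1 oo → 3 O_ : 1 oo (out of 4)
plant height: Tt × tt → 2 Tt, 2 tt → 2 T_ : 2 tt (out of 4)
Combine (counts out of 4 × 4 = 16): round/tall (O_T_) = 3×2 = 6; round/dwarf (O_tt) = 3×2 = 6; oval/tall (ooT_) = 1×2 = 2; oval/dwarf (oott) = 1×2 = 2
Phenotype counts (out of 16): 6 round/tall, 6 round/dwarf, 2 oval/tall, 2 oval/dwarf
oval/dwarf: 2 out of 16 → fraction 1/8
Expected count = 1/8 × 272 = 34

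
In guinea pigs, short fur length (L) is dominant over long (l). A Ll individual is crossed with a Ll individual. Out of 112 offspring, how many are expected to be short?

Punnett square for Ll × Ll:
Offspring genotypes: 1 LL, 2 Ll, 1 ll
short: 3, long: 1
short: 3 out of 4 → fraction 3/4
Expected count = 3/4 × 112 = 84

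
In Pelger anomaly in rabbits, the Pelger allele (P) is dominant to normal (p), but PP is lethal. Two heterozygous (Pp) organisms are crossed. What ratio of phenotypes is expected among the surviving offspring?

Cross: Pp × Pp
Punnett square offspring (before lethality): 1 PP, 2 Pp, 1 pp
The PP genotype is lethal (embryos die); surviving offspring: 2 Pp, 1 pp
Ratio: 2 Pelger : 1 normal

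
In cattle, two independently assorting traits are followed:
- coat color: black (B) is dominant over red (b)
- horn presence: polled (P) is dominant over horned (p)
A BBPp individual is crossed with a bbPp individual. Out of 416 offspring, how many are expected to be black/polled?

Dihybrid cross BBPp × bbPp — consider each gene separately:
coat color: BB × bb → 4 Bb → 4 B_ (out of 4)
horn presence: Pp × Pp → 1 PP, 2 Pp, 1 pp → 3 P_ : 1 pp (out of 4)
Combine (counts out of 4 × 4 = 16): black/polled (B_P_) = 4×3 = 12; black/horned (B_pp) = 4×1 = 4
Phenotype counts (out of 16): 12 black/polled, 4 black/horned
black/polled: 12 out of 16 → fraction 3/4
Expected count = 3/4 × 416 = 312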